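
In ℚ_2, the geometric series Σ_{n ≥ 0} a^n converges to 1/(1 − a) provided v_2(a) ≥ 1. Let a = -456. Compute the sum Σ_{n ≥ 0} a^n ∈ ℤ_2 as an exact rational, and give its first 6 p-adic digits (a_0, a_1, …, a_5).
Σ a^n = 1/(1 − a) = 1/457;  first 6 digits = (1, 0, 0, 1, 1, 1)

v_2(a) = 3 ≥ 1, so the series converges in ℤ_2 to 1/(1 − a) = 1/(1 − (-456)) = 1/457. Expand this rational in ℤ_2: compute digits iteratively via d_i = x_i mod 2, x_{i+1} = (x_i − d_i)/2. The first 6 digits are (1, 0, 0, 1, 1, 1).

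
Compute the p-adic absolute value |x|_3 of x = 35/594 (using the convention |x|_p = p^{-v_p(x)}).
|35/594|_3 = 27

Step 1 — compute v_3(x) by factoring powers of 3 out of the numerator and denominator: v_3(35/594) = -3. Step 2 — apply |x|_p = p^{-v_p(x)} = 3^{3} = 27.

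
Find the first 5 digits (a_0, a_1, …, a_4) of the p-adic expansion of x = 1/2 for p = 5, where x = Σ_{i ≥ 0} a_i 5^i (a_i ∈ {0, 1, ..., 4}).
(a_0, …, a_4) = (3, 2, 2, 2, 2)

v_5(1/2) = 0 (numerator and denominator both coprime to 5), so x ∈ ℤ_5^×. Compute digits iteratively via a_i = x_i mod 5, x_{i+1} = (x_i − a_i)/5, with x_0 = x:
  x_0 = 1/2;  a_0 = 3;  x_1 = (x_0 − 3)/5 = -1/2
  x_1 = -1/2;  a_1 = 2;  x_2 = (x_1 − 2)/5 = -1/2
  x_2 = -1/2;  a_2 = 2;  x_3 = (x_2 − 2)/5 = -1/2
  x_3 = -1/2;  a_3 = 2;  x_4 = (x_3 − 2)/5 = -1/2
  x_4 = -1/2;  a_4 = 2;  x_5 = (x_4 − 2)/5 = -1/2
Digits: (3, 2, 2, 2, 2).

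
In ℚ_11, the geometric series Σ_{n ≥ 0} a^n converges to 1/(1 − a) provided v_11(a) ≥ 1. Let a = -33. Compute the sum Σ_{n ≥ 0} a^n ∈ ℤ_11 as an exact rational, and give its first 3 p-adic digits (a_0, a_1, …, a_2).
Σ a^n = 1/(1 − a) = 1/34;  first 3 digits = (1, 8, 8)

v_11(a) = 1 ≥ 1, so the series converges in ℤ_11 to 1/(1 − a) = 1/(1 − (-33)) = 1/34. Expand this rational in ℤ_11: compute digits iteratively via d_i = x_i mod 11, x_{i+1} = (x_i − d_i)/11. The first 3 digits are (1, 8, 8).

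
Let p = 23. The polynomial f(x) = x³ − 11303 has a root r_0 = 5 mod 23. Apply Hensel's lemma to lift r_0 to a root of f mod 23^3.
r_2 = 2926 (mod 12167)

Hensel: r_{i+1} = r_i − f(r_i)/f′(r_i) mod 23^{i+2}, where f′(x) = 3x². Iterate:
  r_0 = 5 (mod 23)
  r_1 = 281 (mod 529)
  r_2 = 2926 (mod 12167)
Final: r = 2926 with f(r) ≡ 0 mod 23^3.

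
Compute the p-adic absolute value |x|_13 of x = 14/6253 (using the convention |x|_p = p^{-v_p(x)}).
|14/6253|_13 = 169

Step 1 — compute v_13(x) by factoring powers of 13 out of the numerator and denominator: v_13(14/6253) = -2. Step 2 — apply |x|_p = p^{-v_p(x)} = 13^{2} = 169.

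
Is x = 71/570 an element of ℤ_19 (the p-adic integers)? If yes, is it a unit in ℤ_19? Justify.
x ∉ ℤ_19 (v_19(x) = -1 < 0)

ℤ_19 = {x ∈ ℚ_19 : v_19(x) ≥ 0} and ℤ_19^× = {x ∈ ℤ_19 : v_19(x) = 0}. Here v_19(71/570) = v_19(num) − v_19(den) = -1; compare against these criteria.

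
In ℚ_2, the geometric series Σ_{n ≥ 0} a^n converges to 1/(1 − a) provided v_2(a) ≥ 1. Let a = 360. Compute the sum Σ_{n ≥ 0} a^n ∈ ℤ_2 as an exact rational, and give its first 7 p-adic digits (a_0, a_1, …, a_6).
Σ a^n = 1/(1 − a) = -1/359;  first 7 digits = (1, 0, 0, 1, 0, 1, 0)

v_2(a) = 3 ≥ 1, so the series converges in ℤ_2 to 1/(1 − a) = 1/(1 − 360) = -1/359. Expand this rational in ℤ_2: compute digits iteratively via d_i = x_i mod 2, x_{i+1} = (x_i − d_i)/2. The first 7 digits are (1, 0, 0, 1, 0, 1, 0).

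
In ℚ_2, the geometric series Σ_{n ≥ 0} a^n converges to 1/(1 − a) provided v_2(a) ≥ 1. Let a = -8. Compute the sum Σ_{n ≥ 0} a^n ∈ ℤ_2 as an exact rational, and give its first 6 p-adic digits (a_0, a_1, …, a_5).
Σ a^n = 1/(1 − a) = 1/9;  first 6 digits = (1, 0, 0, 1, 1, 1)

v_2(a) = 3 ≥ 1, so the series converges in ℤ_2 to 1/(1 − a) = 1/(1 − (-8)) = 1/9. Expand this rational in ℤ_2: compute digits iteratively via d_i = x_i mod 2, x_{i+1} = (x_i − d_i)/2. The first 6 digits are (1, 0, 0, 1, 1, 1).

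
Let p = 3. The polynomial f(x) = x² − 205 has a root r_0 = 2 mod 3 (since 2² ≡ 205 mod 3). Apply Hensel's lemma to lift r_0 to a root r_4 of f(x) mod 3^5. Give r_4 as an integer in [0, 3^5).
r_4 = 185 (mod 243)

Hensel's recurrence: r_{i+1} = r_i − f(r_i)·(f′(r_i))^{-1} mod 3^{i+2}, with f′(x) = 2x. Iterate:
  r_0 = 2 (mod 3)
  r_1 = 5 (mod 9)
  r_2 = 23 (mod 27)
  r_3 = 23 (mod 81)
  r_4 = 185 (mod 243)
Final: r_4 = 185, and one checks f(r_4) ≡ 0 mod 3^5.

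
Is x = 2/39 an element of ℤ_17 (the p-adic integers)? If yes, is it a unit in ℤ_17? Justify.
x ∈ ℤ_17^× (unit); v_17(x) = 0

ℤ_17 = {x ∈ ℚ_17 : v_17(x) ≥ 0} and ℤ_17^× = {x ∈ ℤ_17 : v_17(x) = 0}. Here v_17(2/39) = v_17(num) − v_17(den) = 0; compare against these criteria.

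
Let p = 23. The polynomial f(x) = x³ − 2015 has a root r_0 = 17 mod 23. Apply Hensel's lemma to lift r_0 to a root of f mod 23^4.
r_3 = 9424 (mod 279841)

Hensel: r_{i+1} = r_i − f(r_i)/f′(r_i) mod 23^{i+2}, where f′(x) = 3x². Iterate:
  r_0 = 17 (mod 23)
  r_1 = 431 (mod 529)
  r_2 = 9424 (mod 12167)
  r_3 = 9424 (mod 279841)
Final: r = 9424 with f(r) ≡ 0 mod 23^4.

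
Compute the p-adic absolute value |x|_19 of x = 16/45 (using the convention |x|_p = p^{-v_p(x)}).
|16/45|_19 = 1

Step 1 — compute v_19(x) by factoring powers of 19 out of the numerator and denominator: v_19(16/45) = 0. Step 2 — apply |x|_p = p^{-v_p(x)} = 19^{0} = 1.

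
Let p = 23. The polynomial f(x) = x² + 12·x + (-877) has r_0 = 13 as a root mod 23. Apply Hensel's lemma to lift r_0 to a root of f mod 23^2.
r_1 = 473 (mod 529)

Hensel: r_{i+1} = r_i − f(r_i)·(f′(r_i))^{-1} mod 23^{i+2}, f′(x) = 2x + 12. Iterate:
  r_0 = 13 (mod 23)
  r_1 = 473 (mod 529)
Final: r = 473 satisfies f(r) ≡ 0 mod 23^2.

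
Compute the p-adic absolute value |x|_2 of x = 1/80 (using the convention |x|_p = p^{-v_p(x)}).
|1/80|_2 = 16

Step 1 — compute v_2(x) by factoring powers of 2 out of the numerator and denominator: v_2(1/80) = -4. Step 2 — apply |x|_p = p^{-v_p(x)} = 2^{4} = 16.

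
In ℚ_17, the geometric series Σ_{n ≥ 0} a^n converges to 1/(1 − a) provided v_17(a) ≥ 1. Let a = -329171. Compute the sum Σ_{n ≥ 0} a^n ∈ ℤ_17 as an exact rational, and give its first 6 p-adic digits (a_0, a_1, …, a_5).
Σ a^n = 1/(1 − a) = 1/329172;  first 6 digits = (1, 0, 0, 1, 13, 16)

v_17(a) = 3 ≥ 1, so the series converges in ℤ_17 to 1/(1 − a) = 1/(1 − (-329171)) = 1/329172. Expand this rational in ℤ_17: compute digits iteratively via d_i = x_i mod 17, x_{i+1} = (x_i − d_i)/17. The first 6 digits are (1, 0, 0, 1, 13, 16).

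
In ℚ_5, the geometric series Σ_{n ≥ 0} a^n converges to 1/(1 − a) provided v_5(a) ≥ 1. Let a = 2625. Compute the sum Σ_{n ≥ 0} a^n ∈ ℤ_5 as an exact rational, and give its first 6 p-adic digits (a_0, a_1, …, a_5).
Σ a^n = 1/(1 − a) = -1/2624;  first 6 digits = (1, 0, 0, 1, 4, 0)

v_5(a) = 3 ≥ 1, so the series converges in ℤ_5 to 1/(1 − a) = 1/(1 − 2625) = -1/2624. Expand this rational in ℤ_5: compute digits iteratively via d_i = x_i mod 5, x_{i+1} = (x_i − d_i)/5. The first 6 digits are (1, 0, 0, 1, 4, 0).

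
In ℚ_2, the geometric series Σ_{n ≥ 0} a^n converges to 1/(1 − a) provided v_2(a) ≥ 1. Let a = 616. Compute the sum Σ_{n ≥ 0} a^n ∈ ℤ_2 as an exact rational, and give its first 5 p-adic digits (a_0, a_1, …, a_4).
Σ a^n = 1/(1 − a) = -1/615;  first 5 digits = (1, 0, 0, 1, 0)

v_2(a) = 3 ≥ 1, so the series converges in ℤ_2 to 1/(1 − a) = 1/(1 − 616) = -1/615. Expand this rational in ℤ_2: compute digits iteratively via d_i = x_i mod 2, x_{i+1} = (x_i − d_i)/2. The first 5 digits are (1, 0, 0, 1, 0).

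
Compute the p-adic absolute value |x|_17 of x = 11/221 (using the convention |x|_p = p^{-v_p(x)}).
|11/221|_17 = 17

Step 1 — compute v_17(x) by factoring powers of 17 out of the numerator and denominator: v_17(11/221) = -1. Step 2 — apply |x|_p = p^{-v_p(x)} = 17^{1} = 17.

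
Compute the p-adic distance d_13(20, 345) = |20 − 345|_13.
d_13(20, 345) = 1/13

Step 1 — x − y = 20 − 345 = -325. Step 2 — v_13(-325) = 1 (factor: -325 = −(13^1 · 25); the sign does not affect v_p). Step 3 — |x − y|_13 = 13^{-1} = 1/13.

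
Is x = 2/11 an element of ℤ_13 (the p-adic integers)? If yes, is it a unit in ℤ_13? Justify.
x ∈ ℤ_13^× (unit); v_13(x) = 0

ℤ_13 = {x ∈ ℚ_13 : v_13(x) ≥ 0} and ℤ_13^× = {x ∈ ℤ_13 : v_13(x) = 0}. Here v_13(2/11) = v_13(num) − v_13(den) = 0; compare against these criteria.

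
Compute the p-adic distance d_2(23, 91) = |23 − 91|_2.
d_2(23, 91) = 1/4

Step 1 — x − y = 23 − 91 = -68. Step 2 — v_2(-68) = 2 (factor: -68 = −(2^2 · 17); the sign does not affect v_p). Step 3 — |x − y|_2 = 2^{-2} = 1/4.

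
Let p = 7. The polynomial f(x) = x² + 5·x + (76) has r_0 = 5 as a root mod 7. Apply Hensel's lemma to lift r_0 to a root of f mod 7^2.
r_1 = 26 (mod 49)

Hensel: r_{i+1} = r_i − f(r_i)·(f′(r_i))^{-1} mod 7^{i+2}, f′(x) = 2x + 5. Iterate:
  r_0 = 5 (mod 7)
  r_1 = 26 (mod 49)
Final: r = 26 satisfies f(r) ≡ 0 mod 7^2.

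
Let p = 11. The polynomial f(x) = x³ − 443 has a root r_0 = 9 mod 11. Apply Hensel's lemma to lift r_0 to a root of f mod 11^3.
r_2 = 691 (mod 1331)

Hensel: r_{i+1} = r_i − f(r_i)/f′(r_i) mod 11^{i+2}, where f′(x) = 3x². Iterate:
  r_0 = 9 (mod 11)
  r_1 = 86 (mod 121)
  r_2 = 691 (mod 1331)
Final: r = 691 with f(r) ≡ 0 mod 11^3.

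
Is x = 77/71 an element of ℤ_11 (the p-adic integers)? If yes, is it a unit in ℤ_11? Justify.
x ∈ ℤ_11 but not a unit; v_11(x) = 1 > 0

ℤ_11 = {x ∈ ℚ_11 : v_11(x) ≥ 0} and ℤ_11^× = {x ∈ ℤ_11 : v_11(x) = 0}. Here v_11(77/71) = v_11(num) − v_11(den) = 1; compare against these criteria.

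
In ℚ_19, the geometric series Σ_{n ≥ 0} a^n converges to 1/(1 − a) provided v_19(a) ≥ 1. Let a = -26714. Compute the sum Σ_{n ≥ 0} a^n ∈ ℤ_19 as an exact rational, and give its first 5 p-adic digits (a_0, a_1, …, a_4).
Σ a^n = 1/(1 − a) = 1/26715;  first 5 digits = (1, 0, 2, 15, 3)

v_19(a) = 2 ≥ 1, so the series converges in ℤ_19 to 1/(1 − a) = 1/(1 − (-26714)) = 1/26715. Expand this rational in ℤ_19: compute digits iteratively via d_i = x_i mod 19, x_{i+1} = (x_i − d_i)/19. The first 5 digits are (1, 0, 2, 15, 3).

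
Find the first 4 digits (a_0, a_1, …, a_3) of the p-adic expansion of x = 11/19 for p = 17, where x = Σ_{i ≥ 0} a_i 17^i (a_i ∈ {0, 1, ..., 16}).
(a_0, …, a_3) = (14, 1, 16, 8)

v_17(11/19) = 0 (numerator and denominator both coprime to 17), so x ∈ ℤ_17^×. Compute digits iteratively via a_i = x_i mod 17, x_{i+1} = (x_i − a_i)/17, with x_0 = x:
  x_0 = 11/19;  a_0 = 14;  x_1 = (x_0 − 14)/17 = -15/19
  x_1 = -15/19;  a_1 = 1;  x_2 = (x_1 − 1)/17 = -2/19
  x_2 = -2/19;  a_2 = 16;  x_3 = (x_2 − 16)/17 = -18/19
  x_3 = -18/19;  a_3 = 8;  x_4 = (x_3 − 8)/17 = -10/19
Digits: (14, 1, 16, 8).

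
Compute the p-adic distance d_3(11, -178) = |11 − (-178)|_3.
d_3(11, -178) = 1/27

Step 1 — x − y = 11 − (-178) = 189. Step 2 — v_3(189) = 3 (factor: 189 = (3^3 · 7); the sign does not affect v_p). Step 3 — |x − y|_3 = 3^{-3} = 1/27.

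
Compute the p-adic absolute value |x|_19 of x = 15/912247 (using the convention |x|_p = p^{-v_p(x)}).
|15/912247|_19 = 130321

Step 1 — compute v_19(x) by factoring powers of 19 out of the numerator and denominator: v_19(15/912247) = -4. Step 2 — apply |x|_p = p^{-v_p(x)} = 19^{4} = 130321.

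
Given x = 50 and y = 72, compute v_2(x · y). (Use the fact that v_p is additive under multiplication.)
v_2(3600) = 4

v_p(x) = 1 (factor: 50 = 2^1 · 25); v_p(y) = 3 (factor: 72 = 2^3 · 9). Additivity: v_p(xy) = v_p(x) + v_p(y) = 1 + 3 = 4. (Direct check: xy = 3600 = 2^4 · (225).)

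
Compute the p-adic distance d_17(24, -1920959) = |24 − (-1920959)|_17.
d_17(24, -1920959) = 1/83521

Step 1 — x − y = 24 − (-1920959) = 1920983. Step 2 — v_17(1920983) = 4 (factor: 1920983 = (17^4 · 23); the sign does not affect v_p). Step 3 — |x − y|_17 = 17^{-4} = 1/83521.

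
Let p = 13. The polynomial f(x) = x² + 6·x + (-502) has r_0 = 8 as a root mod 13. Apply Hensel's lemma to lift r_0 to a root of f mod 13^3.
r_2 = 1516 (mod 2197)

Hensel: r_{i+1} = r_i − f(r_i)·(f′(r_i))^{-1} mod 13^{i+2}, f′(x) = 2x + 6. Iterate:
  r_0 = 8 (mod 13)
  r_1 = 164 (mod 169)
  r_2 = 1516 (mod 2197)
Final: r = 1516 satisfies f(r) ≡ 0 mod 13^3.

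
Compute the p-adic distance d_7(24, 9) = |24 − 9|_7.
d_7(24, 9) = 1

Step 1 — x − y = 24 − 9 = 15. Step 2 — v_7(15) = 0 (factor: 15 = (7^0 · 15); the sign does not affect v_p). Step 3 — |x − y|_7 = 7^{0} = 1.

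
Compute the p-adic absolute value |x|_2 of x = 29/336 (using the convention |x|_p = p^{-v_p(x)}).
|29/336|_2 = 16

Step 1 — compute v_2(x) by factoring powers of 2 out of the numerator and denominator: v_2(29/336) = -4. Step 2 — apply |x|_p = p^{-v_p(x)} = 2^{4} = 16.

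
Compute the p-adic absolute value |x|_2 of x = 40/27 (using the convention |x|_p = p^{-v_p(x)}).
|40/27|_2 = 1/8

Step 1 — compute v_2(x) by factoring powers of 2 out of the numerator and denominator: v_2(40/27) = 3. Step 2 — apply |x|_p = p^{-v_p(x)} = 2^{-3} = 1/8.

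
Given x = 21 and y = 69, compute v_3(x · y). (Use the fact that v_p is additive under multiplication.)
v_3(1449) = 2

v_p(x) = 1 (factor: 21 = 3^1 · 7); v_p(y) = 1 (factor: 69 = 3^1 · 23). Additivity: v_p(xy) = v_p(x) + v_p(y) = 1 + 1 = 2. (Direct check: xy = 1449 = 3^2 · (161).)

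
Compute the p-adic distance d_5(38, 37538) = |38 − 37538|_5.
d_5(38, 37538) = 1/3125

Step 1 — x − y = 38 − 37538 = -37500. Step 2 — v_5(-37500) = 5 (factor: -37500 = −(5^5 · 12); the sign does not affect v_p). Step 3 — |x − y|_5 = 5^{-5} = 1/3125.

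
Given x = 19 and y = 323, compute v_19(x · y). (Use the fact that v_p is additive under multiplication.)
v_19(6137) = 2

v_p(x) = 1 (factor: 19 = 19^1 · 1); v_p(y) = 1 (factor: 323 = 19^1 · 17). Additivity: v_p(xy) = v_p(x) + v_p(y) = 1 + 1 = 2. (Direct check: xy = 6137 = 19^2 · (17).)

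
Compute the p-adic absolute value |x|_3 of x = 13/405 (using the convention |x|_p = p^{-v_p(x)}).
|13/405|_3 = 81

Step 1 — compute v_3(x) by factoring powers of 3 out of the numerator and denominator: v_3(13/405) = -4. Step 2 — apply |x|_p = p^{-v_p(x)} = 3^{4} = 81.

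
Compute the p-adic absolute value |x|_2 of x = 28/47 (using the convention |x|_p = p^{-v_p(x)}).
|28/47|_2 = 1/4

Step 1 — compute v_2(x) by factoring powers of 2 out of the numerator and denominator: v_2(28/47) = 2. Step 2 — apply |x|_p = p^{-v_p(x)} = 2^{-2} = 1/4.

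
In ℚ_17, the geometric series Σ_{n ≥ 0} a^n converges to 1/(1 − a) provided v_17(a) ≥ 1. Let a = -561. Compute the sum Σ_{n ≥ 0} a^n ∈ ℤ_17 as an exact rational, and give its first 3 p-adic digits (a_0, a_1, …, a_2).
Σ a^n = 1/(1 − a) = 1/562;  first 3 digits = (1, 1, 16)

v_17(a) = 1 ≥ 1, so the series converges in ℤ_17 to 1/(1 − a) = 1/(1 − (-561)) = 1/562. Expand this rational in ℤ_17: compute digits iteratively via d_i = x_i mod 17, x_{i+1} = (x_i − d_i)/17. The first 3 digits are (1, 1, 16).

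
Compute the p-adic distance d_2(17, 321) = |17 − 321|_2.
d_2(17, 321) = 1/16

Step 1 — x − y = 17 − 321 = -304. Step 2 — v_2(-304) = 4 (factor: -304 = −(2^4 · 19); the sign does not affect v_p). Step 3 — |x − y|_2 = 2^{-4} = 1/16.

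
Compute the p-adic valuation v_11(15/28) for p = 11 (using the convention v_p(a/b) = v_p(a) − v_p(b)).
v_11(15/28) = 0

Factor powers of 11 from the numerator and denominator of the reduced fraction: 15 = 11^0 · 15 and 28 = 11^0 · 28. Apply v_p(a/b) = v_p(a) − v_p(b): v_11(15/28) = 0 − 0 = 0.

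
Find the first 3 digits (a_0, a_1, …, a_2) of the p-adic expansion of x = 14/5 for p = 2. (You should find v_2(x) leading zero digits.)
(a_0, …, a_2) = (0, 1, 1)

v_2(14/5) = 1, so a_0 = ... = a_0 = 0. Factor out: x = 2^1 · u with u = 7/5 a unit in ℤ_2. Expand u iteratively via a_{v+i} = u_i mod 2, u_{i+1} = (u_i − a_{v+i})/2:
  u_0 = 7/5;  a_1 = 1;  u_1 = (u_0 − 1)/2 = 1/5
  u_1 = 1/5;  a_2 = 1;  u_2 = (u_1 − 1)/2 = -2/5
Digits: (0, 1, 1).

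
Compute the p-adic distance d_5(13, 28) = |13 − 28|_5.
d_5(13, 28) = 1/5

Step 1 — x − y = 13 − 28 = -15. Step 2 — v_5(-15) = 1 (factor: -15 = −(5^1 · 3); the sign does not affect v_p). Step 3 — |x − y|_5 = 5^{-1} = 1/5.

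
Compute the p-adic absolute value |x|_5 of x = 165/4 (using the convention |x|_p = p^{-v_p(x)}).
|165/4|_5 = 1/5

Step 1 — compute v_5(x) by factoring powers of 5 out of the numerator and denominator: v_5(165/4) = 1. Step 2 — apply |x|_p = p^{-v_p(x)} = 5^{-1} = 1/5.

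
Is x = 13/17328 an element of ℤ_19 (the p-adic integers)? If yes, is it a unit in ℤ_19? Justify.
x ∉ ℤ_19 (v_19(x) = -2 < 0)

ℤ_19 = {x ∈ ℚ_19 : v_19(x) ≥ 0} and ℤ_19^× = {x ∈ ℤ_19 : v_19(x) = 0}. Here v_19(13/17328) = v_19(num) − v_19(den) = -2; compare against these criteria.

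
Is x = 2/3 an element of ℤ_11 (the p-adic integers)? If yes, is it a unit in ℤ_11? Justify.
x ∈ ℤ_11^× (unit); v_11(x) = 0

ℤ_11 = {x ∈ ℚ_11 : v_11(x) ≥ 0} and ℤ_11^× = {x ∈ ℤ_11 : v_11(x) = 0}. Here v_11(2/3) = v_11(num) − v_11(den) = 0; compare against these criteria.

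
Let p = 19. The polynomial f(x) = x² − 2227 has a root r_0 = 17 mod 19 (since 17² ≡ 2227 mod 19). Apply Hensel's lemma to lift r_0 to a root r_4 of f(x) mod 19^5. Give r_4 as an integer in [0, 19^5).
r_4 = 324974 (mod 2476099)

Hensel's recurrence: r_{i+1} = r_i − f(r_i)·(f′(r_i))^{-1} mod 19^{i+2}, with f′(x) = 2x. Iterate:
  r_0 = 17 (mod 19)
  r_1 = 74 (mod 361)
  r_2 = 2601 (mod 6859)
  r_3 = 64332 (mod 130321)
  r_4 = 324974 (mod 2476099)
Final: r_4 = 324974, and one checks f(r_4) ≡ 0 mod 19^5.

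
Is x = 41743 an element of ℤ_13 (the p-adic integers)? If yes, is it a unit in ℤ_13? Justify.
x ∈ ℤ_13 but not a unit; v_13(x) = 3 > 0

ℤ_13 = {x ∈ ℚ_13 : v_13(x) ≥ 0} and ℤ_13^× = {x ∈ ℤ_13 : v_13(x) = 0}. Here v_13(41743) = v_13(num) − v_13(den) = 3; compare against these criteria.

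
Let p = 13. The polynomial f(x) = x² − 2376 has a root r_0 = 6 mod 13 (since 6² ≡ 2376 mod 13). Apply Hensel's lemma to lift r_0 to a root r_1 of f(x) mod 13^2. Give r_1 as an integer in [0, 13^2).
r_1 = 32 (mod 169)

Hensel's recurrence: r_{i+1} = r_i − f(r_i)·(f′(r_i))^{-1} mod 13^{i+2}, with f′(x) = 2x. Iterate:
  r_0 = 6 (mod 13)
  r_1 = 32 (mod 169)
Final: r_1 = 32, and one checks f(r_1) ≡ 0 mod 13^2.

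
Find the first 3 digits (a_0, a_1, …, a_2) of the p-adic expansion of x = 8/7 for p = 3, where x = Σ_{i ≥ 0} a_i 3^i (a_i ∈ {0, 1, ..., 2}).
(a_0, …, a_2) = (2, 1, 0)

v_3(8/7) = 0 (numerator and denominator both coprime to 3), so x ∈ ℤ_3^×. Compute digits iteratively via a_i = x_i mod 3, x_{i+1} = (x_i − a_i)/3, with x_0 = x:
  x_0 = 8/7;  a_0 = 2;  x_1 = (x_0 − 2)/3 = -2/7
  x_1 = -2/7;  a_1 = 1;  x_2 = (x_1 − 1)/3 = -3/7
  x_2 = -3/7;  a_2 = 0;  x_3 = (x_2 − 0)/3 = -1/7
Digits: (2, 1, 0).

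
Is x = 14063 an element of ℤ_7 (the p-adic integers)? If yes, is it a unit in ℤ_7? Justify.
x ∈ ℤ_7 but not a unit; v_7(x) = 3 > 0

ℤ_7 = {x ∈ ℚ_7 : v_7(x) ≥ 0} and ℤ_7^× = {x ∈ ℤ_7 : v_7(x) = 0}. Here v_7(14063) = v_7(num) − v_7(den) = 3; compare against these criteria.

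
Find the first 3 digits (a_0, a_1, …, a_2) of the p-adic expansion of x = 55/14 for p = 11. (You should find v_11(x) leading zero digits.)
(a_0, …, a_2) = (0, 9, 0)

v_11(55/14) = 1, so a_0 = ... = a_0 = 0. Factor out: x = 11^1 · u with u = 5/14 a unit in ℤ_11. Expand u iteratively via a_{v+i} = u_i mod 11, u_{i+1} = (u_i − a_{v+i})/11:
  u_0 = 5/14;  a_1 = 9;  u_1 = (u_0 − 9)/11 = -11/14
  u_1 = -11/14;  a_2 = 0;  u_2 = (u_1 − 0)/11 = -1/14
Digits: (0, 9, 0).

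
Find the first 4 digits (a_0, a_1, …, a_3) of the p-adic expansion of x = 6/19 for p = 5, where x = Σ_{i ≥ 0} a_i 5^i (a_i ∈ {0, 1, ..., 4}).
(a_0, …, a_3) = (4, 4, 3, 0)

v_5(6/19) = 0 (numerator and denominator both coprime to 5), so x ∈ ℤ_5^×. Compute digits iteratively via a_i = x_i mod 5, x_{i+1} = (x_i − a_i)/5, with x_0 = x:
  x_0 = 6/19;  a_0 = 4;  x_1 = (x_0 − 4)/5 = -14/19
  x_1 = -14/19;  a_1 = 4;  x_2 = (x_1 − 4)/5 = -18/19
  x_2 = -18/19;  a_2 = 3;  x_3 = (x_2 − 3)/5 = -15/19
  x_3 = -15/19;  a_3 = 0;  x_4 = (x_3 − 0)/5 = -3/19
Digits: (4, 4, 3, 0).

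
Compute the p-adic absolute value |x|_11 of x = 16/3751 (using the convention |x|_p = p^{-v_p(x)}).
|16/3751|_11 = 121

Step 1 — compute v_11(x) by factoring powers of 11 out of the numerator and denominator: v_11(16/3751) = -2. Step 2 — apply |x|_p = p^{-v_p(x)} = 11^{2} = 121.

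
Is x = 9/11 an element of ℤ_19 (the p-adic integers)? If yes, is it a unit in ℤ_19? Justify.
x ∈ ℤ_19^× (unit); v_19(x) = 0

ℤ_19 = {x ∈ ℚ_19 : v_19(x) ≥ 0} and ℤ_19^× = {x ∈ ℤ_19 : v_19(x) = 0}. Here v_19(9/11) = v_19(num) − v_19(den) = 0; compare against these criteria.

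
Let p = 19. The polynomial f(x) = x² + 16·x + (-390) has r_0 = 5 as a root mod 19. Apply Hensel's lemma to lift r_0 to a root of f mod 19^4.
r_3 = 36713 (mod 130321)

Hensel: r_{i+1} = r_i − f(r_i)·(f′(r_i))^{-1} mod 19^{i+2}, f′(x) = 2x + 16. Iterate:
  r_0 = 5 (mod 19)
  r_1 = 252 (mod 361)
  r_2 = 2418 (mod 6859)
  r_3 = 36713 (mod 130321)
Final: r = 36713 satisfies f(r) ≡ 0 mod 19^4.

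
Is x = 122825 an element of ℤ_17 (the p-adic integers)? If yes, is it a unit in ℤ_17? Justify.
x ∈ ℤ_17 but not a unit; v_17(x) = 3 > 0

ℤ_17 = {x ∈ ℚ_17 : v_17(x) ≥ 0} and ℤ_17^× = {x ∈ ℤ_17 : v_17(x) = 0}. Here v_17(122825) = v_17(num) − v_17(den) = 3; compare against these criteria.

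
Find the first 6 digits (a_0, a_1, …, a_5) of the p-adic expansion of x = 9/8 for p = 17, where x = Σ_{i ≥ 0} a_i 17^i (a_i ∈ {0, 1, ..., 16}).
(a_0, …, a_5) = (16, 14, 14, 14, 14, 14)

v_17(9/8) = 0 (numerator and denominator both coprime to 17), so x ∈ ℤ_17^×. Compute digits iteratively via a_i = x_i mod 17, x_{i+1} = (x_i − a_i)/17, with x_0 = x:
  x_0 = 9/8;  a_0 = 16;  x_1 = (x_0 − 16)/17 = -7/8
  x_1 = -7/8;  a_1 = 14;  x_2 = (x_1 − 14)/17 = -7/8
  x_2 = -7/8;  a_2 = 14;  x_3 = (x_2 − 14)/17 = -7/8
  x_3 = -7/8;  a_3 = 14;  x_4 = (x_3 − 14)/17 = -7/8
  x_4 = -7/8;  a_4 = 14;  x_5 = (x_4 − 14)/17 = -7/8
  x_5 = -7/8;  a_5 = 14;  x_6 = (x_5 − 14)/17 = -7/8
Digits: (16, 14, 14, 14, 14, 14).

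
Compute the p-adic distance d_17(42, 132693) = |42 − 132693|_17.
d_17(42, 132693) = 1/4913

Step 1 — x − y = 42 − 132693 = -132651. Step 2 — v_17(-132651) = 3 (factor: -132651 = −(17^3 · 27); the sign does not affect v_p). Step 3 — |x − y|_17 = 17^{-3} = 1/4913.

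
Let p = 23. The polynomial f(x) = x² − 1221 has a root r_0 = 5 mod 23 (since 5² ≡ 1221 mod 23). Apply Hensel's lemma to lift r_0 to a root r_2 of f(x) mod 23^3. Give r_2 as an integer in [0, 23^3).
r_2 = 4145 (mod 12167)

Hensel's recurrence: r_{i+1} = r_i − f(r_i)·(f′(r_i))^{-1} mod 23^{i+2}, with f′(x) = 2x. Iterate:
  r_0 = 5 (mod 23)
  r_1 = 442 (mod 529)
  r_2 = 4145 (mod 12167)
Final: r_2 = 4145, and one checks f(r_2) ≡ 0 mod 23^3.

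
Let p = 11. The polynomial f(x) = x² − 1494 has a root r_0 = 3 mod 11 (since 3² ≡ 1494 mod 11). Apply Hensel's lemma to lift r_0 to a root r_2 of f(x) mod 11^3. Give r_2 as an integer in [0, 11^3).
r_2 = 190 (mod 1331)

Hensel's recurrence: r_{i+1} = r_i − f(r_i)·(f′(r_i))^{-1} mod 11^{i+2}, with f′(x) = 2x. Iterate:
  r_0 = 3 (mod 11)
  r_1 = 69 (mod 121)
  r_2 = 190 (mod 1331)
Final: r_2 = 190, and one checks f(r_2) ≡ 0 mod 11^3.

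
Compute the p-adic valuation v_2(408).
v_2(408) = 3

v_2(n) is the largest exponent k such that 2^k divides n. Factor out: 408 = 2^3 · 51. (Sign doesn't affect v_p.) So v_2(408) = 3.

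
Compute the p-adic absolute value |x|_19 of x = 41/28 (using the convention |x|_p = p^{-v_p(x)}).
|41/28|_19 = 1

Step 1 — compute v_19(x) by factoring powers of 19 out of the numerator and denominator: v_19(41/28) = 0. Step 2 — apply |x|_p = p^{-v_p(x)} = 19^{0} = 1.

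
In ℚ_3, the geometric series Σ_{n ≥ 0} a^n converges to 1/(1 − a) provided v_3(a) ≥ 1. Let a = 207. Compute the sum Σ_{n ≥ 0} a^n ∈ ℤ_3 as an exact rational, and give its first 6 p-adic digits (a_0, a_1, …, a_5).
Σ a^n = 1/(1 − a) = -1/206;  first 6 digits = (1, 0, 2, 1, 0, 0)

v_3(a) = 2 ≥ 1, so the series converges in ℤ_3 to 1/(1 − a) = 1/(1 − 207) = -1/206. Expand this rational in ℤ_3: compute digits iteratively via d_i = x_i mod 3, x_{i+1} = (x_i − d_i)/3. The first 6 digits are (1, 0, 2, 1, 0, 0).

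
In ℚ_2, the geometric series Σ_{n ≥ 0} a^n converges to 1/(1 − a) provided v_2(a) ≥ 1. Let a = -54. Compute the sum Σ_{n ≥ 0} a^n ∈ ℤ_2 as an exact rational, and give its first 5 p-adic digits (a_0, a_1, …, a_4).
Σ a^n = 1/(1 − a) = 1/55;  first 5 digits = (1, 1, 1, 0, 0)

v_2(a) = 1 ≥ 1, so the series converges in ℤ_2 to 1/(1 − a) = 1/(1 − (-54)) = 1/55. Expand this rational in ℤ_2: compute digits iteratively via d_i = x_i mod 2, x_{i+1} = (x_i − d_i)/2. The first 5 digits are (1, 1, 1, 0, 0).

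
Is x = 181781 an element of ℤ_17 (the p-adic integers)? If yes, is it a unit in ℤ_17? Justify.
x ∈ ℤ_17 but not a unit; v_17(x) = 3 > 0

ℤ_17 = {x ∈ ℚ_17 : v_17(x) ≥ 0} and ℤ_17^× = {x ∈ ℤ_17 : v_17(x) = 0}. Here v_17(181781) = v_17(num) − v_17(den) = 3; compare against these criteria.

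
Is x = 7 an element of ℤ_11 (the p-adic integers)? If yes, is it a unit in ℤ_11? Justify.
x ∈ ℤ_11^× (unit); v_11(x) = 0

ℤ_11 = {x ∈ ℚ_11 : v_11(x) ≥ 0} and ℤ_11^× = {x ∈ ℤ_11 : v_11(x) = 0}. Here v_11(7) = v_11(num) − v_11(den) = 0; compare against these criteria.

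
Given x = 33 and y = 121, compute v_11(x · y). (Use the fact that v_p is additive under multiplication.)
v_11(3993) = 3

v_p(x) = 1 (factor: 33 = 11^1 · 3); v_p(y) = 2 (factor: 121 = 11^2 · 1). Additivity: v_p(xy) = v_p(x) + v_p(y) = 1 + 2 = 3. (Direct check: xy = 3993 = 11^3 · (3).)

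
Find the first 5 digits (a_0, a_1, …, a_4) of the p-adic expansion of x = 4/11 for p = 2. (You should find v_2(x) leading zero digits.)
(a_0, …, a_4) = (0, 0, 1, 1, 0)

v_2(4/11) = 2, so a_0 = ... = a_1 = 0. Factor out: x = 2^2 · u with u = 1/11 a unit in ℤ_2. Expand u iteratively via a_{v+i} = u_i mod 2, u_{i+1} = (u_i − a_{v+i})/2:
  u_0 = 1/11;  a_2 = 1;  u_1 = (u_0 − 1)/2 = -5/11
  u_1 = -5/11;  a_3 = 1;  u_2 = (u_1 − 1)/2 = -8/11
  u_2 = -8/11;  a_4 = 0;  u_3 = (u_2 − 0)/2 = -4/11
Digits: (0, 0, 1, 1, 0).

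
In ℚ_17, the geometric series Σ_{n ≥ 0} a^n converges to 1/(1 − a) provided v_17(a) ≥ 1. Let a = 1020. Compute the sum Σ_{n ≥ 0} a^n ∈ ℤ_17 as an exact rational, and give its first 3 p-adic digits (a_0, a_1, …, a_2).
Σ a^n = 1/(1 − a) = -1/1019;  first 3 digits = (1, 9, 16)

v_17(a) = 1 ≥ 1, so the series converges in ℤ_17 to 1/(1 − a) = 1/(1 − 1020) = -1/1019. Expand this rational in ℤ_17: compute digits iteratively via d_i = x_i mod 17, x_{i+1} = (x_i − d_i)/17. The first 3 digits are (1, 9, 16).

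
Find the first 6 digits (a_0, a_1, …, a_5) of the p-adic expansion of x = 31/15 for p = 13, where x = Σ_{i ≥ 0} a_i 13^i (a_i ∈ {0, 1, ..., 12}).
(a_0, …, a_5) = (9, 9, 1, 12, 6, 9)

v_13(31/15) = 0 (numerator and denominator both coprime to 13), so x ∈ ℤ_13^×. Compute digits iteratively via a_i = x_i mod 13, x_{i+1} = (x_i − a_i)/13, with x_0 = x:
  x_0 = 31/15;  a_0 = 9;  x_1 = (x_0 − 9)/13 = -8/15
  x_1 = -8/15;  a_1 = 9;  x_2 = (x_1 − 9)/13 = -11/15
  x_2 = -11/15;  a_2 = 1;  x_3 = (x_2 − 1)/13 = -2/15
  x_3 = -2/15;  a_3 = 12;  x_4 = (x_3 − 12)/13 = -14/15
  x_4 = -14/15;  a_4 = 6;  x_5 = (x_4 − 6)/13 = -8/15
  x_5 = -8/15;  a_5 = 9;  x_6 = (x_5 − 9)/13 = -11/15
Digits: (9, 9, 1, 12, 6, 9).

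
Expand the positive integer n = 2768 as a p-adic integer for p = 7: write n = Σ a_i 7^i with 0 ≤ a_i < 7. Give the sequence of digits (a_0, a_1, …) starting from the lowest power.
(a_0, a_1, …) = (3, 3, 0, 1, 1)

Repeated division by 7 gives the digits low-to-high: 2768 = 3 + 3·7^1 + 1·7^3 + 1·7^4. Digit sequence: (3, 3, 0, 1, 1).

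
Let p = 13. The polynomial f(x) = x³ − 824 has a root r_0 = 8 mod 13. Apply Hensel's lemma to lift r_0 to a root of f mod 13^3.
r_2 = 580 (mod 2197)

Hensel: r_{i+1} = r_i − f(r_i)/f′(r_i) mod 13^{i+2}, where f′(x) = 3x². Iterate:
  r_0 = 8 (mod 13)
  r_1 = 73 (mod 169)
  r_2 = 580 (mod 2197)
Final: r = 580 with f(r) ≡ 0 mod 13^3.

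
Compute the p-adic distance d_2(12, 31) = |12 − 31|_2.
d_2(12, 31) = 1

Step 1 — x − y = 12 − 31 = -19. Step 2 — v_2(-19) = 0 (factor: -19 = −(2^0 · 19); the sign does not affect v_p). Step 3 — |x − y|_2 = 2^{0} = 1.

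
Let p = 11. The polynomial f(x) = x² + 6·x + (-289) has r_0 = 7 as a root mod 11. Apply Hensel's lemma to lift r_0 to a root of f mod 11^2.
r_1 = 29 (mod 121)

Hensel: r_{i+1} = r_i − f(r_i)·(f′(r_i))^{-1} mod 11^{i+2}, f′(x) = 2x + 6. Iterate:
  r_0 = 7 (mod 11)
  r_1 = 29 (mod 121)
Final: r = 29 satisfies f(r) ≡ 0 mod 11^2.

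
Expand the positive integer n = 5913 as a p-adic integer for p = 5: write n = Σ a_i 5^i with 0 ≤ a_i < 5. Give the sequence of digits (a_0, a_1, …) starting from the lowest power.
(a_0, a_1, …) = (3, 2, 1, 2, 4, 1)

Repeated division by 5 gives the digits low-to-high: 5913 = 3 + 2·5^1 + 1·5^2 + 2·5^3 + 4·5^4 + 1·5^5. Digit sequence: (3, 2, 1, 2, 4, 1).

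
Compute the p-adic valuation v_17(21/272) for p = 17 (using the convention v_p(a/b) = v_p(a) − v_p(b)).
v_17(21/272) = -1

Factor powers of 17 from the numerator and denominator of the reduced fraction: 21 = 17^0 · 21 and 272 = 17^1 · 16. Apply v_p(a/b) = v_p(a) − v_p(b): v_17(21/272) = 0 − 1 = -1.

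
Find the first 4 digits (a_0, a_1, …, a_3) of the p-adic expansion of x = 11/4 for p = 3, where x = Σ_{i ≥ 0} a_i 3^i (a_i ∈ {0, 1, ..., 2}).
(a_0, …, a_3) = (2, 1, 2, 0)

v_3(11/4) = 0 (numerator and denominator both coprime to 3), so x ∈ ℤ_3^×. Compute digits iteratively via a_i = x_i mod 3, x_{i+1} = (x_i − a_i)/3, with x_0 = x:
  x_0 = 11/4;  a_0 = 2;  x_1 = (x_0 − 2)/3 = 1/4
  x_1 = 1/4;  a_1 = 1;  x_2 = (x_1 − 1)/3 = -1/4
  x_2 = -1/4;  a_2 = 2;  x_3 = (x_2 − 2)/3 = -3/4
  x_3 = -3/4;  a_3 = 0;  x_4 = (x_3 − 0)/3 = -1/4
Digits: (2, 1, 2, 0).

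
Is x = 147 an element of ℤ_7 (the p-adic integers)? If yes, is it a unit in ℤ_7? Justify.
x ∈ ℤ_7 but not a unit; v_7(x) = 2 > 0

ℤ_7 = {x ∈ ℚ_7 : v_7(x) ≥ 0} and ℤ_7^× = {x ∈ ℤ_7 : v_7(x) = 0}. Here v_7(147) = v_7(num) − v_7(den) = 2; compare against these criteria.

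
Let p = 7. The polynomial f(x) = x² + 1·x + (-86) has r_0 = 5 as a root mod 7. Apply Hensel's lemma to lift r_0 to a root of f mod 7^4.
r_3 = 1489 (mod 2401)

Hensel: r_{i+1} = r_i − f(r_i)·(f′(r_i))^{-1} mod 7^{i+2}, f′(x) = 2x + 1. Iterate:
  r_0 = 5 (mod 7)
  r_1 = 19 (mod 49)
  r_2 = 117 (mod 343)
  r_3 = 1489 (mod 2401)
Final: r = 1489 satisfies f(r) ≡ 0 mod 7^4.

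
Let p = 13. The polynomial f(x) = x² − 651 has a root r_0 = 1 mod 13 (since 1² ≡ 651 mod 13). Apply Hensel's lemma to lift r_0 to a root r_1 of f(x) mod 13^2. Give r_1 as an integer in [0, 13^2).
r_1 = 157 (mod 169)

Hensel's recurrence: r_{i+1} = r_i − f(r_i)·(f′(r_i))^{-1} mod 13^{i+2}, with f′(x) = 2x. Iterate:
  r_0 = 1 (mod 13)
  r_1 = 157 (mod 169)
Final: r_1 = 157, and one checks f(r_1) ≡ 0 mod 13^2.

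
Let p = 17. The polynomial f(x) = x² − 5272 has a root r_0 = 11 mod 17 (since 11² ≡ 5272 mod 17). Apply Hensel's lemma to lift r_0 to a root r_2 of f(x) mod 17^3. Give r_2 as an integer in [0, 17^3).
r_2 = 4278 (mod 4913)

Hensel's recurrence: r_{i+1} = r_i − f(r_i)·(f′(r_i))^{-1} mod 17^{i+2}, with f′(x) = 2x. Iterate:
  r_0 = 11 (mod 17)
  r_1 = 232 (mod 289)
  r_2 = 4278 (mod 4913)
Final: r_2 = 4278, and one checks f(r_2) ≡ 0 mod 17^3.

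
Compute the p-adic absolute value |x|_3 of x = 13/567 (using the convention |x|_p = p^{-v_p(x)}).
|13/567|_3 = 81

Step 1 — compute v_3(x) by factoring powers of 3 out of the numerator and denominator: v_3(13/567) = -4. Step 2 — apply |x|_p = p^{-v_p(x)} = 3^{4} = 81.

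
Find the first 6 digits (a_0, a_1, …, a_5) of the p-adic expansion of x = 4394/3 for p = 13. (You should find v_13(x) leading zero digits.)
(a_0, …, a_5) = (0, 0, 0, 5, 4, 4)

v_13(4394/3) = 3, so a_0 = ... = a_2 = 0. Factor out: x = 13^3 · u with u = 2/3 a unit in ℤ_13. Expand u iteratively via a_{v+i} = u_i mod 13, u_{i+1} = (u_i − a_{v+i})/13:
  u_0 = 2/3;  a_3 = 5;  u_1 = (u_0 − 5)/13 = -1/3
  u_1 = -1/3;  a_4 = 4;  u_2 = (u_1 − 4)/13 = -1/3
  u_2 = -1/3;  a_5 = 4;  u_3 = (u_2 − 4)/13 = -1/3
Digits: (0, 0, 0, 5, 4, 4).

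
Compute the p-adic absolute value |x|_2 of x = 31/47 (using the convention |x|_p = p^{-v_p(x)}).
|31/47|_2 = 1

Step 1 — compute v_2(x) by factoring powers of 2 out of the numerator and denominator: v_2(31/47) = 0. Step 2 — apply |x|_p = p^{-v_p(x)} = 2^{0} = 1.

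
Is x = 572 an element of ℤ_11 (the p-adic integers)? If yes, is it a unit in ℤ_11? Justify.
x ∈ ℤ_11 but not a unit; v_11(x) = 1 > 0

ℤ_11 = {x ∈ ℚ_11 : v_11(x) ≥ 0} and ℤ_11^× = {x ∈ ℤ_11 : v_11(x) = 0}. Here v_11(572) = v_11(num) − v_11(den) = 1; compare against these criteria.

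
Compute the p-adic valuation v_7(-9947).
v_7(-9947) = 3

v_7(n) is the largest exponent k such that 7^k divides n. Factor out: -9947 = -7^3 · 29. (Sign doesn't affect v_p.) So v_7(-9947) = 3.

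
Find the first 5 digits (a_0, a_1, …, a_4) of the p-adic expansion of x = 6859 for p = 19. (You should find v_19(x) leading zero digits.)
(a_0, …, a_4) = (0, 0, 0, 1, 0)

v_19(6859) = 3, so a_0 = ... = a_2 = 0. Factor out: x = 19^3 · u with u = 1 a unit in ℤ_19. Expand u iteratively via a_{v+i} = u_i mod 19, u_{i+1} = (u_i − a_{v+i})/19:
  u_0 = 1;  a_3 = 1;  u_1 = (u_0 − 1)/19 = 0
  u_1 = 0;  a_4 = 0;  u_2 = (u_1 − 0)/19 = 0
Digits: (0, 0, 0, 1, 0).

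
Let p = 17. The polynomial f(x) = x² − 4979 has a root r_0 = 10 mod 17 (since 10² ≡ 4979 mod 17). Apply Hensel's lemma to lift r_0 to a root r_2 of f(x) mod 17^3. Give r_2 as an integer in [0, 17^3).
r_2 = 384 (mod 4913)

Hensel's recurrence: r_{i+1} = r_i − f(r_i)·(f′(r_i))^{-1} mod 17^{i+2}, with f′(x) = 2x. Iterate:
  r_0 = 10 (mod 17)
  r_1 = 95 (mod 289)
  r_2 = 384 (mod 4913)
Final: r_2 = 384, and one checks f(r_2) ≡ 0 mod 17^3.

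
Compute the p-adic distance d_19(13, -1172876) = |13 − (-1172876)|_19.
d_19(13, -1172876) = 1/130321

Step 1 — x − y = 13 − (-1172876) = 1172889. Step 2 — v_19(1172889) = 4 (factor: 1172889 = (19^4 · 9); the sign does not affect v_p). Step 3 — |x − y|_19 = 19^{-4} = 1/130321.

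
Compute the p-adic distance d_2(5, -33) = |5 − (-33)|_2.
d_2(5, -33) = 1/2

Step 1 — x − y = 5 − (-33) = 38. Step 2 — v_2(38) = 1 (factor: 38 = (2^1 · 19); the sign does not affect v_p). Step 3 — |x − y|_2 = 2^{-1} = 1/2.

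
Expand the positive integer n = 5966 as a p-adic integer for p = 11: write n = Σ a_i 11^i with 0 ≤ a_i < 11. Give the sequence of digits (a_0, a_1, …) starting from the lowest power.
(a_0, a_1, …) = (4, 3, 5, 4)

Repeated division by 11 gives the digits low-to-high: 5966 = 4 + 3·11^1 + 5·11^2 + 4·11^3. Digit sequence: (4, 3, 5, 4).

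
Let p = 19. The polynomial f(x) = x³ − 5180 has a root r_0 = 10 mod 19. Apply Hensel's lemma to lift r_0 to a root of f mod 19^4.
r_3 = 108709 (mod 130321)

Hensel: r_{i+1} = r_i − f(r_i)/f′(r_i) mod 19^{i+2}, where f′(x) = 3x². Iterate:
  r_0 = 10 (mod 19)
  r_1 = 48 (mod 361)
  r_2 = 5824 (mod 6859)
  r_3 = 108709 (mod 130321)
Final: r = 108709 with f(r) ≡ 0 mod 19^4.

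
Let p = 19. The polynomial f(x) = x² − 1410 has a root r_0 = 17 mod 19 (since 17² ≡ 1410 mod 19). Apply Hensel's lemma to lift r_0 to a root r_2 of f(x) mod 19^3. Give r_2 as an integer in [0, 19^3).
r_2 = 5242 (mod 6859)

Hensel's recurrence: r_{i+1} = r_i − f(r_i)·(f′(r_i))^{-1} mod 19^{i+2}, with f′(x) = 2x. Iterate:
  r_0 = 17 (mod 19)
  r_1 = 188 (mod 361)
  r_2 = 5242 (mod 6859)
Final: r_2 = 5242, and one checks f(r_2) ≡ 0 mod 19^3.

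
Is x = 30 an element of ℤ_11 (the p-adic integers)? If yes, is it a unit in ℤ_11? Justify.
x ∈ ℤ_11^× (unit); v_11(x) = 0

ℤ_11 = {x ∈ ℚ_11 : v_11(x) ≥ 0} and ℤ_11^× = {x ∈ ℤ_11 : v_11(x) = 0}. Here v_11(30) = v_11(num) − v_11(den) = 0; compare against these criteria.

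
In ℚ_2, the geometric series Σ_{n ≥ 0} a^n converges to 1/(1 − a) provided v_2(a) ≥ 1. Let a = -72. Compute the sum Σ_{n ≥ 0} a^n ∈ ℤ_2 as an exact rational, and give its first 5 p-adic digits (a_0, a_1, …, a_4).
Σ a^n = 1/(1 − a) = 1/73;  first 5 digits = (1, 0, 0, 1, 1)

v_2(a) = 3 ≥ 1, so the series converges in ℤ_2 to 1/(1 − a) = 1/(1 − (-72)) = 1/73. Expand this rational in ℤ_2: compute digits iteratively via d_i = x_i mod 2, x_{i+1} = (x_i − d_i)/2. The first 5 digits are (1, 0, 0, 1, 1).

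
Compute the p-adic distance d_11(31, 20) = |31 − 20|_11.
d_11(31, 20) = 1/11

Step 1 — x − y = 31 − 20 = 11. Step 2 — v_11(11) = 1 (factor: 11 = (11^1 · 1); the sign does not affect v_p). Step 3 — |x − y|_11 = 11^{-1} = 1/11.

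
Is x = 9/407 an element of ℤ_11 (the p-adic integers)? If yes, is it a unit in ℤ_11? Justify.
x ∉ ℤ_11 (v_11(x) = -1 < 0)

ℤ_11 = {x ∈ ℚ_11 : v_11(x) ≥ 0} and ℤ_11^× = {x ∈ ℤ_11 : v_11(x) = 0}. Here v_11(9/407) = v_11(num) − v_11(den) = -1; compare against these criteria.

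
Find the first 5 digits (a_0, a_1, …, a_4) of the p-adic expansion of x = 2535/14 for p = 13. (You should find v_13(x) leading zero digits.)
(a_0, …, a_4) = (0, 0, 2, 12, 0)

v_13(2535/14) = 2, so a_0 = ... = a_1 = 0. Factor out: x = 13^2 · u with u = 15/14 a unit in ℤ_13. Expand u iteratively via a_{v+i} = u_i mod 13, u_{i+1} = (u_i − a_{v+i})/13:
  u_0 = 15/14;  a_2 = 2;  u_1 = (u_0 − 2)/13 = -1/14
  u_1 = -1/14;  a_3 = 12;  u_2 = (u_1 − 12)/13 = -13/14
  u_2 = -13/14;  a_4 = 0;  u_3 = (u_2 − 0)/13 = -1/14
Digits: (0, 0, 2, 12, 0).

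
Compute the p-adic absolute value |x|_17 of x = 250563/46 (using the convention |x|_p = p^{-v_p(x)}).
|250563/46|_17 = 1/83521

Step 1 — compute v_17(x) by factoring powers of 17 out of the numerator and denominator: v_17(250563/46) = 4. Step 2 — apply |x|_p = p^{-v_p(x)} = 17^{-4} = 1/83521.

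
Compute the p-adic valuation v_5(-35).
v_5(-35) = 1

v_5(n) is the largest exponent k such that 5^k divides n. Factor out: -35 = -5^1 · 7. (Sign doesn't affect v_p.) So v_5(-35) = 1.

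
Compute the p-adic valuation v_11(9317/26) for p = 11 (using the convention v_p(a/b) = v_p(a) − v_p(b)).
v_11(9317/26) = 3

Factor powers of 11 from the numerator and denominator of the reduced fraction: 9317 = 11^3 · 7 and 26 = 11^0 · 26. Apply v_p(a/b) = v_p(a) − v_p(b): v_11(9317/26) = 3 − 0 = 3.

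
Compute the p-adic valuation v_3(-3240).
v_3(-3240) = 4

v_3(n) is the largest exponent k such that 3^k divides n. Factor out: -3240 = -3^4 · 40. (Sign doesn't affect v_p.) So v_3(-3240) = 4.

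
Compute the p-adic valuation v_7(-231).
v_7(-231) = 1

v_7(n) is the largest exponent k such that 7^k divides n. Factor out: -231 = -7^1 · 33. (Sign doesn't affect v_p.) So v_7(-231) = 1.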